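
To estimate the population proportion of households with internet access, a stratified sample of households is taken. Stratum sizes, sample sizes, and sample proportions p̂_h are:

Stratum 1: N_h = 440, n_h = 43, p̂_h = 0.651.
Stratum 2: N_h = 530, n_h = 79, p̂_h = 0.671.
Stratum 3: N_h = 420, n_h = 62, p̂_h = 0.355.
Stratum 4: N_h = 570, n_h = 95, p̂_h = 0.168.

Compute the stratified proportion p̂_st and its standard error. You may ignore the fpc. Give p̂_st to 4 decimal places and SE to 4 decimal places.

N = 1960; stratum weights W_h = N_h/N.
p̂_st = Σ W_h p̂_h = (440·0.651 + 530·0.671 + 420·0.355 + 570·0.168)/1960 = 0.45252
V̂(p̂_st) = Σ W_h² p̂_h(1−p̂_h)/(n_h−1):
  stratum 1: (440/1960)²·0.651·0.349/42 = 0.000272615
  stratum 2: (530/1960)²·0.671·0.329/78 = 0.000206949
  stratum 3: (420/1960)²·0.355·0.645/61 = 0.000172363
  stratum 4: (570/1960)²·0.168·0.832/94 = 0.00012576
V̂(p̂_st) = 0.000777688; SE = √V̂ = 0.0278871

p̂_st ≈ 0.4525, SE ≈ 0.0279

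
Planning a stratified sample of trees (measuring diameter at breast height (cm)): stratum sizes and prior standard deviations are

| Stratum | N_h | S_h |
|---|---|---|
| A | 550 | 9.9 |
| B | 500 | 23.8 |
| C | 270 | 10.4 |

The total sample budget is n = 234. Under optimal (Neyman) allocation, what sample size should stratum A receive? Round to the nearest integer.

Neyman allocation: n_h = n · N_h S_h / Σ N_i S_i, with n = 234.
  stratum A: N_h·S_h = 550·9.9 = 5445.00
  stratum B: N_h·S_h = 500·23.8 = 11900.00
  stratum C: N_h·S_h = 270·10.4 = 2808.00
Σ N_h S_h = 20153.00
n for stratum A = 234·5445.00/20153.00 = 63.223 → 63

63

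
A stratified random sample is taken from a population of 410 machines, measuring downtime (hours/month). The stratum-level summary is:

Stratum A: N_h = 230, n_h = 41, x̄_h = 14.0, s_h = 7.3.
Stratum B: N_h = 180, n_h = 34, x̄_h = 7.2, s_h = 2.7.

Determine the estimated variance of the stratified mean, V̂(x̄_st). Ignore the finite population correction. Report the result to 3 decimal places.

V̂(x̄_st) ≈ 0.450

V̂(x̄_st) = Σ W_h² s_h²/n_h, with W_h = N_h/N and N = 410:
  stratum A: (230/410)²·7.3²/41 = 0.409025
  stratum B: (180/410)²·2.7²/34 = 0.0413262
V̂(x̄_st) = 0.450351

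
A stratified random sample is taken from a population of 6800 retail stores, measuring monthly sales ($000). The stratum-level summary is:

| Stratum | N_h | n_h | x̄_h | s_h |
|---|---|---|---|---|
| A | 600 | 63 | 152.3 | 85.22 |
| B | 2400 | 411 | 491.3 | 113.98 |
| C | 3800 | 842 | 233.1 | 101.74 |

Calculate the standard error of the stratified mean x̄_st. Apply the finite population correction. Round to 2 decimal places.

SE(x̄_st) ≈ 2.66

V̂(x̄_st) = Σ W_h² (1 − n_h/N_h) s_h²/n_h, with W_h = N_h/N and N = 6800:
  stratum A: (600/6800)²·(1 − 63/600)·85.22²/63 = 0.803249
  stratum B: (2400/6800)²·(1 − 411/2400)·113.98²/411 = 3.2632
  stratum C: (3800/6800)²·(1 − 842/3800)·101.74²/842 = 2.98838
V̂(x̄_st) = 7.05483
SE(x̄_st) = √7.05483 = 2.65609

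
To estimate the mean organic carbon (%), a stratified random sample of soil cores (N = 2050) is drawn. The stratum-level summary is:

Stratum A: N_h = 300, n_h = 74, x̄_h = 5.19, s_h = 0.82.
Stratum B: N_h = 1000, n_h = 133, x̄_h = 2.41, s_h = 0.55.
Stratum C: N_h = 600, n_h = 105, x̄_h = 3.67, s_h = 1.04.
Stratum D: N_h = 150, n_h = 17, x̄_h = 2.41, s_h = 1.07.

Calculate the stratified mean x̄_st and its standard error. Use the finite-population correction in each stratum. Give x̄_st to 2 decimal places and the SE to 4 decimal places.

x̄_st = Σ W_h x̄_h = (300·5.19 + 1000·2.41 + 600·3.67 + 150·2.41)/2050 = 3.18561
V̂(x̄_st) = Σ W_h² (1 − n_h/N_h) s_h²/n_h, with W_h = N_h/N and N = 2050:
  stratum A: (300/2050)²·(1 − 74/300)·0.82²/74 = 0.000146595
  stratum B: (1000/2050)²·(1 − 133/1000)·0.55²/133 = 0.000469229
  stratum C: (600/2050)²·(1 − 105/600)·1.04²/105 = 0.000727991
  stratum D: (150/2050)²·(1 − 17/150)·1.07²/17 = 0.000319708
V̂(x̄_st) = 0.00166352
SE(x̄_st) = √0.00166352 = 0.0407863

x̄_st ≈ 3.19, SE ≈ 0.0408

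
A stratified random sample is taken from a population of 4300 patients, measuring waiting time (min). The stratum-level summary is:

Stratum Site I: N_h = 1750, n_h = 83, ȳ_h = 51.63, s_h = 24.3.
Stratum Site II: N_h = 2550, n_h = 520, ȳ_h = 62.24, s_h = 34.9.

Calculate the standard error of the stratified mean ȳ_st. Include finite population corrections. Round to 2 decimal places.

V̂(ȳ_st) = Σ W_h² (1 − n_h/N_h) s_h²/n_h, with W_h = N_h/N and N = 4300:
  stratum Site I: (1750/4300)²·(1 − 83/1750)·24.3²/83 = 1.12246
  stratum Site II: (2550/4300)²·(1 − 520/2550)·34.9²/520 = 0.655763
V̂(ȳ_st) = 1.77822
SE(ȳ_st) = √1.77822 = 1.3335

SE(ȳ_st) ≈ 1.33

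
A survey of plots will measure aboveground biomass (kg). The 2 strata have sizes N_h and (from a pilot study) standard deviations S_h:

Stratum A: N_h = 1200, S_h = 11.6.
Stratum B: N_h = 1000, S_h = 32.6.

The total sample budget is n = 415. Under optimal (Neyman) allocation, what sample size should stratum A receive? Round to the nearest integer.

124

Neyman allocation: n_h = n · N_h S_h / Σ N_i S_i, with n = 415.
  stratum A: N_h·S_h = 1200·11.6 = 13920.00
  stratum B: N_h·S_h = 1000·32.6 = 32600.00
Σ N_h S_h = 46520.00
n for stratum A = 415·13920.00/46520.00 = 124.179 → 124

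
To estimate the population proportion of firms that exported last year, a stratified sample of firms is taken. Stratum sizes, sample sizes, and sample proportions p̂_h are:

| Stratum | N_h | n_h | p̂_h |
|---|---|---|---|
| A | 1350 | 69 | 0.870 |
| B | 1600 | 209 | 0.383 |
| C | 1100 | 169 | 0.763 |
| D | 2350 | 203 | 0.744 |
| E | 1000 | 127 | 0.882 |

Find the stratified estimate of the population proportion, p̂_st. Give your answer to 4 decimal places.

p̂_st ≈ 0.7104

N = 7400; stratum weights W_h = N_h/N.
p̂_st = Σ W_h p̂_h = (1350·0.870 + 1600·0.383 + 1100·0.763 + 2350·0.744 + 1000·0.882)/7400 = 0.71041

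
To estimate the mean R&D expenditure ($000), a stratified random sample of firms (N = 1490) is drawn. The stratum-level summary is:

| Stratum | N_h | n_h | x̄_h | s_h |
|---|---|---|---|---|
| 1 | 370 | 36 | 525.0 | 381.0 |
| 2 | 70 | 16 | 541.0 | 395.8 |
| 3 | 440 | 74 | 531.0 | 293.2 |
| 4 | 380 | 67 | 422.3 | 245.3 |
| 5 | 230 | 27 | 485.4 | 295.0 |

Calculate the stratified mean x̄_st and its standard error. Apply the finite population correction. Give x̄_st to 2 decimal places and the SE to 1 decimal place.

x̄_st = Σ W_h x̄_h = (370·525.0 + 70·541.0 + 440·531.0 + 380·422.3 + 230·485.4)/1490 = 495.21879
V̂(x̄_st) = Σ W_h² (1 − n_h/N_h) s_h²/n_h, with W_h = N_h/N and N = 1490:
  stratum 1: (370/1490)²·(1 − 36/370)·381.0²/36 = 224.452
  stratum 2: (70/1490)²·(1 − 16/70)·395.8²/16 = 16.6706
  stratum 3: (440/1490)²·(1 − 74/440)·293.2²/74 = 84.267
  stratum 4: (380/1490)²·(1 − 67/380)·245.3²/67 = 48.1145
  stratum 5: (230/1490)²·(1 − 27/230)·295.0²/27 = 67.7847
V̂(x̄_st) = 441.289
SE(x̄_st) = √441.289 = 21.0069

x̄_st ≈ 495.22, SE ≈ 21.0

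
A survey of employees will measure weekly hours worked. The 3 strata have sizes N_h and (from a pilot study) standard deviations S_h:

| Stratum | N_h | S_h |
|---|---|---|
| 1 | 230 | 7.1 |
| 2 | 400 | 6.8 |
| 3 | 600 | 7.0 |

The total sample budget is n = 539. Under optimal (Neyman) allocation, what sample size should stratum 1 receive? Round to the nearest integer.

Neyman allocation: n_h = n · N_h S_h / Σ N_i S_i, with n = 539.
  stratum 1: N_h·S_h = 230·7.1 = 1633.00
  stratum 2: N_h·S_h = 400·6.8 = 2720.00
  stratum 3: N_h·S_h = 600·7.0 = 4200.00
Σ N_h S_h = 8553.00
n for stratum 1 = 539·1633.00/8553.00 = 102.910 → 103

103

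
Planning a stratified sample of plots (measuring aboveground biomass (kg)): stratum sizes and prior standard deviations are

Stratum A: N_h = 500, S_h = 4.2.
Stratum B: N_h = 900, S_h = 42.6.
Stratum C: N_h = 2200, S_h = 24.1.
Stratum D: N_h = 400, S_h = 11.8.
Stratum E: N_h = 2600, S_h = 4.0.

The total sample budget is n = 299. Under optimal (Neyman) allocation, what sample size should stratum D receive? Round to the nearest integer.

Neyman allocation: n_h = n · N_h S_h / Σ N_i S_i, with n = 299.
  stratum A: N_h·S_h = 500·4.2 = 2100.00
  stratum B: N_h·S_h = 900·42.6 = 38340.00
  stratum C: N_h·S_h = 2200·24.1 = 53020.00
  stratum D: N_h·S_h = 400·11.8 = 4720.00
  stratum E: N_h·S_h = 2600·4.0 = 10400.00
Σ N_h S_h = 108580.00
n for stratum D = 299·4720.00/108580.00 = 12.998 → 13

13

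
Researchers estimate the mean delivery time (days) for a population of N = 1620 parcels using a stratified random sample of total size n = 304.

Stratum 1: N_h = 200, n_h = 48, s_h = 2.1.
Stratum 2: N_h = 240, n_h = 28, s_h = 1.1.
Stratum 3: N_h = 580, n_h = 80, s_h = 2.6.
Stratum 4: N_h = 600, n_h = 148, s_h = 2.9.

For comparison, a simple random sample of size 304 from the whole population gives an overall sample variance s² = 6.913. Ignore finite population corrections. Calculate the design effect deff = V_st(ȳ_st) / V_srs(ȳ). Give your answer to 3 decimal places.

V̂(ȳ_st) = Σ W_h² s_h²/n_h, with W_h = N_h/N and N = 1620:
  stratum 1: (200/1620)²·2.1²/48 = 0.00140032
  stratum 2: (240/1620)²·1.1²/28 = 0.000948462
  stratum 3: (580/1620)²·2.6²/80 = 0.0108314
  stratum 4: (600/1620)²·2.9²/148 = 0.00779483
V_st = 0.020975
V_srs = s²/n = 6.913/304 = 0.0227401
deff = V_st / V_srs = 0.020975/0.0227401 = 0.9224

deff ≈ 0.922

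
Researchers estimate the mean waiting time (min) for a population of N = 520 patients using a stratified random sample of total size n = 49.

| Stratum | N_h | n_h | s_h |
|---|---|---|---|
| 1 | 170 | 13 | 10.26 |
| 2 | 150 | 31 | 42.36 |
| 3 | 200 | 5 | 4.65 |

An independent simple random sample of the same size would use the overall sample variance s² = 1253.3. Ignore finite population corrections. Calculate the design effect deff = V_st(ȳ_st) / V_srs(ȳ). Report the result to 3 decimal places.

V̂(ȳ_st) = Σ W_h² s_h²/n_h, with W_h = N_h/N and N = 520:
  stratum 1: (170/520)²·10.26²/13 = 0.865451
  stratum 2: (150/520)²·42.36²/31 = 4.81644
  stratum 3: (200/520)²·4.65²/5 = 0.639719
V_st = 6.32161
V_srs = s²/n = 1253.3/49 = 25.5776
deff = V_st / V_srs = 6.32161/25.5776 = 0.2472

deff ≈ 0.247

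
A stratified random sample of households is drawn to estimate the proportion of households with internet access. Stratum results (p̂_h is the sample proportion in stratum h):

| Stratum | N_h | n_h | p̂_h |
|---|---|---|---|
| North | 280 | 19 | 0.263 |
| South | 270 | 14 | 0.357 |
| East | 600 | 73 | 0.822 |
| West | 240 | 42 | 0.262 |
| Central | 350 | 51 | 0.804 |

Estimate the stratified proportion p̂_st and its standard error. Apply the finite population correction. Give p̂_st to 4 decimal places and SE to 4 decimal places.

N = 1740; stratum weights W_h = N_h/N.
p̂_st = Σ W_h p̂_h = (280·0.263 + 270·0.357 + 600·0.822 + 240·0.262 + 350·0.804)/1740 = 0.57903
V̂(p̂_st) = Σ W_h² (1 − n_h/N_h) p̂_h(1−p̂_h)/(n_h−1):
  stratum North: (280/1740)²·(1 − 19/280)·0.263·0.737/18 = 0.000259927
  stratum South: (270/1740)²·(1 − 14/270)·0.357·0.643/13 = 0.000403126
  stratum East: (600/1740)²·(1 − 73/600)·0.822·0.178/72 = 0.000212238
  stratum West: (240/1740)²·(1 − 42/240)·0.262·0.738/41 = 7.40205e-05
  stratum Central: (350/1740)²·(1 − 51/350)·0.804·0.196/50 = 0.000108939
V̂(p̂_st) = 0.00105825; SE = √V̂ = 0.0325308

p̂_st ≈ 0.5790, SE ≈ 0.0325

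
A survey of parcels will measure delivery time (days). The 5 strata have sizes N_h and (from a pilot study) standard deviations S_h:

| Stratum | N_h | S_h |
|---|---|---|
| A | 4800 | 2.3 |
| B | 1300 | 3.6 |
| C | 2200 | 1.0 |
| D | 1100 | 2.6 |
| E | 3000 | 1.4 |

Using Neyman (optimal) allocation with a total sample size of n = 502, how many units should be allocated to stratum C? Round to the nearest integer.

Neyman allocation: n_h = n · N_h S_h / Σ N_i S_i, with n = 502.
  stratum A: N_h·S_h = 4800·2.3 = 11040.00
  stratum B: N_h·S_h = 1300·3.6 = 4680.00
  stratum C: N_h·S_h = 2200·1.0 = 2200.00
  stratum D: N_h·S_h = 1100·2.6 = 2860.00
  stratum E: N_h·S_h = 3000·1.4 = 4200.00
Σ N_h S_h = 24980.00
n for stratum C = 502·2200.00/24980.00 = 44.211 → 44

44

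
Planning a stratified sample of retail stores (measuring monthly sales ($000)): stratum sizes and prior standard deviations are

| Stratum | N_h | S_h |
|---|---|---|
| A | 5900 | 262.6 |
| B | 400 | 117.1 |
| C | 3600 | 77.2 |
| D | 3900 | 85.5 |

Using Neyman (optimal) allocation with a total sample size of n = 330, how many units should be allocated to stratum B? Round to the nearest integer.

Neyman allocation: n_h = n · N_h S_h / Σ N_i S_i, with n = 330.
  stratum A: N_h·S_h = 5900·262.6 = 1549340.00
  stratum B: N_h·S_h = 400·117.1 = 46840.00
  stratum C: N_h·S_h = 3600·77.2 = 277920.00
  stratum D: N_h·S_h = 3900·85.5 = 333450.00
Σ N_h S_h = 2207550.00
n for stratum B = 330·46840.00/2207550.00 = 7.002 → 7

7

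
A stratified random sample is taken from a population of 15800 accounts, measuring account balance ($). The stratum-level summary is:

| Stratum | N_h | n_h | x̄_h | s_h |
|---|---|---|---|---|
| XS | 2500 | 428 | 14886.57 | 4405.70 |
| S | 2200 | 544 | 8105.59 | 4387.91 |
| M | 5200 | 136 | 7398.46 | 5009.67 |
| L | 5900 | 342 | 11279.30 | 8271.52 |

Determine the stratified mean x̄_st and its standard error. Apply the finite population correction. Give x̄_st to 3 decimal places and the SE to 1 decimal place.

x̄_st ≈ 10130.923, SE ≈ 217.3

x̄_st = Σ W_h x̄_h = (2500·14886.57 + 2200·8105.59 + 5200·7398.46 + 5900·11279.30)/15800 = 10130.92310
V̂(x̄_st) = Σ W_h² (1 − n_h/N_h) s_h²/n_h, with W_h = N_h/N and N = 15800:
  stratum XS: (2500/15800)²·(1 − 428/2500)·4405.70²/428 = 941.026
  stratum S: (2200/15800)²·(1 − 544/2200)·4387.91²/544 = 516.518
  stratum M: (5200/15800)²·(1 − 136/5200)·5009.67²/136 = 19465.3
  stratum L: (5900/15800)²·(1 − 342/5900)·8271.52²/342 = 26278.5
V̂(x̄_st) = 47201.4
SE(x̄_st) = √47201.4 = 217.259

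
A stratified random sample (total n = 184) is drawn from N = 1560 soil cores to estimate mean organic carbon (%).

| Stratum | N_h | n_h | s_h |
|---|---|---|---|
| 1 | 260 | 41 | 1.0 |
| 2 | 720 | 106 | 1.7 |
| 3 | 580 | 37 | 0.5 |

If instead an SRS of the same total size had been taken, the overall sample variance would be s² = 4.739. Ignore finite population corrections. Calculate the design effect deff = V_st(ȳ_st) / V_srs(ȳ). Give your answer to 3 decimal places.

deff ≈ 0.288

V̂(ȳ_st) = Σ W_h² s_h²/n_h, with W_h = N_h/N and N = 1560:
  stratum 1: (260/1560)²·1.0²/41 = 0.000677507
  stratum 2: (720/1560)²·1.7²/106 = 0.00580775
  stratum 3: (580/1560)²·0.5²/37 = 0.000933996
V_st = 0.00741925
V_srs = s²/n = 4.739/184 = 0.0257554
deff = V_st / V_srs = 0.00741925/0.0257554 = 0.2881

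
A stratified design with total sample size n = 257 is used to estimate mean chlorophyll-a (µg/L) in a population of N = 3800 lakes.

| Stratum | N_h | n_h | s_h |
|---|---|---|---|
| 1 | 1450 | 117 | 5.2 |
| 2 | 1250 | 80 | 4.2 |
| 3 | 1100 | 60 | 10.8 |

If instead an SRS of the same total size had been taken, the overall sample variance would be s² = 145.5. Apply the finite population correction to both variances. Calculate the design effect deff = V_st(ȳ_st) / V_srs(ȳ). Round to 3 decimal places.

V̂(ȳ_st) = Σ W_h² (1 − n_h/N_h) s_h²/n_h, with W_h = N_h/N and N = 3800:
  stratum 1: (1450/3800)²·(1 − 117/1450)·5.2²/117 = 0.0309351
  stratum 2: (1250/3800)²·(1 − 80/1250)·4.2²/80 = 0.0223325
  stratum 3: (1100/3800)²·(1 − 60/1100)·10.8²/60 = 0.154012
V_st = 0.20728
V_srs = (1 − 257/3800)·145.5/257 = 0.527858
deff = V_st / V_srs = 0.20728/0.527858 = 0.3927

deff ≈ 0.393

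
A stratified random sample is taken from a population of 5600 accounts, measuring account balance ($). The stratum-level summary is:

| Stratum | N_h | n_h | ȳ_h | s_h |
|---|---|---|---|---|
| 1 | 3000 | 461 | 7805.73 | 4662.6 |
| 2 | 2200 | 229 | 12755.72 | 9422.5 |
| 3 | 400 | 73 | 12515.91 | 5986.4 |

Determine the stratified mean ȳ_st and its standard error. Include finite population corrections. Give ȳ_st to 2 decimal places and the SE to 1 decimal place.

ȳ_st ≈ 10086.81, SE ≈ 259.1

ȳ_st = Σ W_h ȳ_h = (3000·7805.73 + 2200·12755.72 + 400·12515.91)/5600 = 10086.81036
V̂(ȳ_st) = Σ W_h² (1 − n_h/N_h) s_h²/n_h, with W_h = N_h/N and N = 5600:
  stratum 1: (3000/5600)²·(1 − 461/3000)·4662.6²/461 = 11454.2
  stratum 2: (2200/5600)²·(1 − 229/2200)·9422.5²/229 = 53608.1
  stratum 3: (400/5600)²·(1 − 73/400)·5986.4²/73 = 2047.58
V̂(ȳ_st) = 67109.8
SE(ȳ_st) = √67109.8 = 259.056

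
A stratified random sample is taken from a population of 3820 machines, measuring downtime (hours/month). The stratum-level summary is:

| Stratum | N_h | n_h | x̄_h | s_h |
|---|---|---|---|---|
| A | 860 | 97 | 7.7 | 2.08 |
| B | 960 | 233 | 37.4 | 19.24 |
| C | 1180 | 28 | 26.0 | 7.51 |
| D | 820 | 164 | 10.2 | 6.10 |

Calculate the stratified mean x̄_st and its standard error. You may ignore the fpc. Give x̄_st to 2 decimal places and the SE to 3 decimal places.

x̄_st ≈ 21.35, SE ≈ 0.553

x̄_st = Σ W_h x̄_h = (860·7.7 + 960·37.4 + 1180·26.0 + 820·10.2)/3820 = 21.35340
V̂(x̄_st) = Σ W_h² s_h²/n_h, with W_h = N_h/N and N = 3820:
  stratum A: (860/3820)²·2.08²/97 = 0.00226061
  stratum B: (960/3820)²·19.24²/233 = 0.100339
  stratum C: (1180/3820)²·7.51²/28 = 0.192203
  stratum D: (820/3820)²·6.10²/164 = 0.0104548
V̂(x̄_st) = 0.305257
SE(x̄_st) = √0.305257 = 0.552501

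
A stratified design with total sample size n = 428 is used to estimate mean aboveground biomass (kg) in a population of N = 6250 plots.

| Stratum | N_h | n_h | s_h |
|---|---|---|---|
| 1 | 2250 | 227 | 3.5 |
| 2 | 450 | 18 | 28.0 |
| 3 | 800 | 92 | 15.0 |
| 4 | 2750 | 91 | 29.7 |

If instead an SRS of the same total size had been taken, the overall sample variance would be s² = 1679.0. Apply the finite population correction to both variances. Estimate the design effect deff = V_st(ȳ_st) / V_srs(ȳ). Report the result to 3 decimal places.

V̂(ȳ_st) = Σ W_h² (1 − n_h/N_h) s_h²/n_h, with W_h = N_h/N and N = 6250:
  stratum 1: (2250/6250)²·(1 − 227/2250)·3.5²/227 = 0.00628823
  stratum 2: (450/6250)²·(1 − 18/450)·28.0²/18 = 0.21676
  stratum 3: (800/6250)²·(1 − 92/800)·15.0²/92 = 0.0354616
  stratum 4: (2750/6250)²·(1 − 91/2750)·29.7²/91 = 1.81452
V_st = 2.07303
V_srs = (1 − 428/6250)·1679.0/428 = 3.65426
deff = V_st / V_srs = 2.07303/3.65426 = 0.5673

deff ≈ 0.567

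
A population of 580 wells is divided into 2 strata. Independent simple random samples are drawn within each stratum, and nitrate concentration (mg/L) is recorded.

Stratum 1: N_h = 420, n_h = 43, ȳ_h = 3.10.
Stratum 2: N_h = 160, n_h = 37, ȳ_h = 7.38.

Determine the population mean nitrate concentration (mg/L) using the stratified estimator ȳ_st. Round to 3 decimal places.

ȳ_st ≈ 4.281

N = Σ N_h = 580. Stratum weights W_h = N_h/N.
ȳ_st = (420·3.10 + 160·7.38) / 580 = 4.28069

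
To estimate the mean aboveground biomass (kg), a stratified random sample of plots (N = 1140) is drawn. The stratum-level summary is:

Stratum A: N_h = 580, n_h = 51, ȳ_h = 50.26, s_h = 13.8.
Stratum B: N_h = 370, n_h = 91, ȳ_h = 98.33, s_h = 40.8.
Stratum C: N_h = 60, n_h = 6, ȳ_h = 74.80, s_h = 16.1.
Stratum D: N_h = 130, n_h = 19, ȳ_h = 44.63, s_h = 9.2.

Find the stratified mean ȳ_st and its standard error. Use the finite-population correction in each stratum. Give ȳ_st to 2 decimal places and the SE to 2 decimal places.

ȳ_st ≈ 66.51, SE ≈ 1.58

ȳ_st = Σ W_h ȳ_h = (580·50.26 + 370·98.33 + 60·74.80 + 130·44.63)/1140 = 66.51123
V̂(ȳ_st) = Σ W_h² (1 − n_h/N_h) s_h²/n_h, with W_h = N_h/N and N = 1140:
  stratum A: (580/1140)²·(1 − 51/580)·13.8²/51 = 0.88158
  stratum B: (370/1140)²·(1 − 91/370)·40.8²/91 = 1.45303
  stratum C: (60/1140)²·(1 − 6/60)·16.1²/6 = 0.107705
  stratum D: (130/1140)²·(1 − 19/130)·9.2²/19 = 0.0494628
V̂(ȳ_st) = 2.49178
SE(ȳ_st) = √2.49178 = 1.57854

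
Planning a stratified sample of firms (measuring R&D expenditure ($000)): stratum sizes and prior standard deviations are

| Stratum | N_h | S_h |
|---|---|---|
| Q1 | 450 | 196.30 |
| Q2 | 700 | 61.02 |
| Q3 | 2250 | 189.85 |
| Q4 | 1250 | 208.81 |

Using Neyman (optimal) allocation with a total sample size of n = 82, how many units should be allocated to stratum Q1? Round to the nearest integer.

9

Neyman allocation: n_h = n · N_h S_h / Σ N_i S_i, with n = 82.
  stratum Q1: N_h·S_h = 450·196.30 = 88335.00
  stratum Q2: N_h·S_h = 700·61.02 = 42714.00
  stratum Q3: N_h·S_h = 2250·189.85 = 427162.50
  stratum Q4: N_h·S_h = 1250·208.81 = 261012.50
Σ N_h S_h = 819224.00
n for stratum Q1 = 82·88335.00/819224.00 = 8.842 → 9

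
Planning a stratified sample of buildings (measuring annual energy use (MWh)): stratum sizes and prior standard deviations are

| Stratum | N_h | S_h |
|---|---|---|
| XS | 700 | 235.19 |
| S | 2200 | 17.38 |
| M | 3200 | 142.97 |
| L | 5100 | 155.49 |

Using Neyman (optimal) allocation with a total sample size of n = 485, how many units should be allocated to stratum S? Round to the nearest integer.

Neyman allocation: n_h = n · N_h S_h / Σ N_i S_i, with n = 485.
  stratum XS: N_h·S_h = 700·235.19 = 164633.00
  stratum S: N_h·S_h = 2200·17.38 = 38236.00
  stratum M: N_h·S_h = 3200·142.97 = 457504.00
  stratum L: N_h·S_h = 5100·155.49 = 792999.00
Σ N_h S_h = 1453372.00
n for stratum S = 485·38236.00/1453372.00 = 12.760 → 13

13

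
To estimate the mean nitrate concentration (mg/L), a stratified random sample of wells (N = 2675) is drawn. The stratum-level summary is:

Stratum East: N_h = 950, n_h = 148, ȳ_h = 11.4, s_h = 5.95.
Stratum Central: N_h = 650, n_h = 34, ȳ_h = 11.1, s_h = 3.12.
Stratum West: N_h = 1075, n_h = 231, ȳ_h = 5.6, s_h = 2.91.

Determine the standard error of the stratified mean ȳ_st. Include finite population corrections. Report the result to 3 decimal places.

V̂(ȳ_st) = Σ W_h² (1 − n_h/N_h) s_h²/n_h, with W_h = N_h/N and N = 2675:
  stratum East: (950/2675)²·(1 − 148/950)·5.95²/148 = 0.0254696
  stratum Central: (650/2675)²·(1 − 34/650)·3.12²/34 = 0.0160205
  stratum West: (1075/2675)²·(1 − 231/1075)·2.91²/231 = 0.00464812
V̂(ȳ_st) = 0.0461383
SE(ȳ_st) = √0.0461383 = 0.214798

SE(ȳ_st) ≈ 0.215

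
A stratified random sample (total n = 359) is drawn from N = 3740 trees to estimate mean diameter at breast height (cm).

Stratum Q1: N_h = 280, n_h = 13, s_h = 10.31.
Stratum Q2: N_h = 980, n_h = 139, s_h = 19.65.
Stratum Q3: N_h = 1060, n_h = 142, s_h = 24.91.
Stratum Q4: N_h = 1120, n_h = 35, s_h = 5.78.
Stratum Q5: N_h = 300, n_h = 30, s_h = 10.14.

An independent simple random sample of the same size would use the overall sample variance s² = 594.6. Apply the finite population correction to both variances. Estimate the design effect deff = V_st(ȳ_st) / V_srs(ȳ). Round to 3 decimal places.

V̂(ȳ_st) = Σ W_h² (1 − n_h/N_h) s_h²/n_h, with W_h = N_h/N and N = 3740:
  stratum Q1: (280/3740)²·(1 − 13/280)·10.31²/13 = 0.0437019
  stratum Q2: (980/3740)²·(1 − 139/980)·19.65²/139 = 0.163678
  stratum Q3: (1060/3740)²·(1 − 142/1060)·24.91²/142 = 0.303994
  stratum Q4: (1120/3740)²·(1 − 35/1120)·5.78²/35 = 0.0829263
  stratum Q5: (300/3740)²·(1 − 30/300)·10.14²/30 = 0.0198471
V_st = 0.614146
V_srs = (1 − 359/3740)·594.6/359 = 1.49728
deff = V_st / V_srs = 0.614146/1.49728 = 0.4102

deff ≈ 0.410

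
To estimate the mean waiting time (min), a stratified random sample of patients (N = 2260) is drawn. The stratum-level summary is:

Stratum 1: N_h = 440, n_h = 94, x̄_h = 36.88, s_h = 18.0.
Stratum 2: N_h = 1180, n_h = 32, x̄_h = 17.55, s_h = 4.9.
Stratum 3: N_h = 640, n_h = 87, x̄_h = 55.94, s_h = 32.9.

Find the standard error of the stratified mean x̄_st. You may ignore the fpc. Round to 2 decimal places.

V̂(x̄_st) = Σ W_h² s_h²/n_h, with W_h = N_h/N and N = 2260:
  stratum 1: (440/2260)²·18.0²/94 = 0.130649
  stratum 2: (1180/2260)²·4.9²/32 = 0.204545
  stratum 3: (640/2260)²·32.9²/87 = 0.997736
V̂(x̄_st) = 1.33293
SE(x̄_st) = √1.33293 = 1.15453

SE(x̄_st) ≈ 1.15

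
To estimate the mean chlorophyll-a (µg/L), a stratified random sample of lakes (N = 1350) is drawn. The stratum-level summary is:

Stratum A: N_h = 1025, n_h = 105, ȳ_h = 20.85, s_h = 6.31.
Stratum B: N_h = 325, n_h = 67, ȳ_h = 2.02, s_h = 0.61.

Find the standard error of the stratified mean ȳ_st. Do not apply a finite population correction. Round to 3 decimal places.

V̂(ȳ_st) = Σ W_h² s_h²/n_h, with W_h = N_h/N and N = 1350:
  stratum A: (1025/1350)²·6.31²/105 = 0.2186
  stratum B: (325/1350)²·0.61²/67 = 0.000321873
V̂(ȳ_st) = 0.218922
SE(ȳ_st) = √0.218922 = 0.467891

SE(ȳ_st) ≈ 0.468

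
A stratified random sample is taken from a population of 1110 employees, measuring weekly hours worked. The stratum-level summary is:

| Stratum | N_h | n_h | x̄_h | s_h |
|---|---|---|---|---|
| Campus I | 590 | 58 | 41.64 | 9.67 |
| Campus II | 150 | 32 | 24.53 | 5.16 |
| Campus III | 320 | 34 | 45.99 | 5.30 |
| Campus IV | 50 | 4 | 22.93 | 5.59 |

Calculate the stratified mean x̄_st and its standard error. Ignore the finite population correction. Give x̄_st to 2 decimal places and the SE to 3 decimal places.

x̄_st = Σ W_h x̄_h = (590·41.64 + 150·24.53 + 320·45.99 + 50·22.93)/1110 = 39.73910
V̂(x̄_st) = Σ W_h² s_h²/n_h, with W_h = N_h/N and N = 1110:
  stratum Campus I: (590/1110)²·9.67²/58 = 0.455494
  stratum Campus II: (150/1110)²·5.16²/32 = 0.0151945
  stratum Campus III: (320/1110)²·5.30²/34 = 0.0686636
  stratum Campus IV: (50/1110)²·5.59²/4 = 0.015851
V̂(x̄_st) = 0.555204
SE(x̄_st) = √0.555204 = 0.74512

x̄_st ≈ 39.74, SE ≈ 0.745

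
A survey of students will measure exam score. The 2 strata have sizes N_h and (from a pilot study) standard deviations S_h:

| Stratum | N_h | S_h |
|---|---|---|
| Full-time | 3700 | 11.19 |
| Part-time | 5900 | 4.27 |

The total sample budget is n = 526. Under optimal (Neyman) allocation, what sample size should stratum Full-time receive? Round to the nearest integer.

Neyman allocation: n_h = n · N_h S_h / Σ N_i S_i, with n = 526.
  stratum Full-time: N_h·S_h = 3700·11.19 = 41403.00
  stratum Part-time: N_h·S_h = 5900·4.27 = 25193.00
Σ N_h S_h = 66596.00
n for stratum Full-time = 526·41403.00/66596.00 = 327.016 → 327

327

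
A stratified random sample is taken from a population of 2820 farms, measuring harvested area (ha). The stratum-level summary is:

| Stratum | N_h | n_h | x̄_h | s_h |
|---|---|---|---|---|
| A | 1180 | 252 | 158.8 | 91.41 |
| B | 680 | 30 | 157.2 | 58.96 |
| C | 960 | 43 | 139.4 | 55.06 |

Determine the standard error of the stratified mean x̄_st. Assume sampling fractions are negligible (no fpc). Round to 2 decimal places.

V̂(x̄_st) = Σ W_h² s_h²/n_h, with W_h = N_h/N and N = 2820:
  stratum A: (1180/2820)²·91.41²/252 = 5.80567
  stratum B: (680/2820)²·58.96²/30 = 6.73773
  stratum C: (960/2820)²·55.06²/43 = 8.17049
V̂(x̄_st) = 20.7139
SE(x̄_st) = √20.7139 = 4.55125

SE(x̄_st) ≈ 4.55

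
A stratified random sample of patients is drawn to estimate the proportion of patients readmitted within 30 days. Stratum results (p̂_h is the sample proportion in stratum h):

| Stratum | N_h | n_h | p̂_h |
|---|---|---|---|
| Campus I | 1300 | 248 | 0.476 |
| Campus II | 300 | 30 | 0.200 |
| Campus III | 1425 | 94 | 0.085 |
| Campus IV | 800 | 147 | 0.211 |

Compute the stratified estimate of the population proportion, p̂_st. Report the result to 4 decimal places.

N = 3825; stratum weights W_h = N_h/N.
p̂_st = Σ W_h p̂_h = (1300·0.476 + 300·0.200 + 1425·0.085 + 800·0.211)/3825 = 0.25326

p̂_st ≈ 0.2533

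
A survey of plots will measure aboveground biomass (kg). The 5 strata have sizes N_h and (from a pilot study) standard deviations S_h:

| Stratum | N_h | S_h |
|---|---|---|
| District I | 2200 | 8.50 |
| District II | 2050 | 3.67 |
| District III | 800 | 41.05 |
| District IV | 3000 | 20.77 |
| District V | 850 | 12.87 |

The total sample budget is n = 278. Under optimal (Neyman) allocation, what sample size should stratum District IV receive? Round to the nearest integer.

Neyman allocation: n_h = n · N_h S_h / Σ N_i S_i, with n = 278.
  stratum District I: N_h·S_h = 2200·8.50 = 18700.00
  stratum District II: N_h·S_h = 2050·3.67 = 7523.50
  stratum District III: N_h·S_h = 800·41.05 = 32840.00
  stratum District IV: N_h·S_h = 3000·20.77 = 62310.00
  stratum District V: N_h·S_h = 850·12.87 = 10939.50
Σ N_h S_h = 132313.00
n for stratum District IV = 278·62310.00/132313.00 = 130.918 → 131

131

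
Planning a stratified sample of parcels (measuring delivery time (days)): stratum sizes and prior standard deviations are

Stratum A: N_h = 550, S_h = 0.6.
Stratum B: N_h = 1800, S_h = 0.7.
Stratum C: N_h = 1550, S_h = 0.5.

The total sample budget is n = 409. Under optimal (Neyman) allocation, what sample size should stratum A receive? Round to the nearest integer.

57

Neyman allocation: n_h = n · N_h S_h / Σ N_i S_i, with n = 409.
  stratum A: N_h·S_h = 550·0.6 = 330.00
  stratum B: N_h·S_h = 1800·0.7 = 1260.00
  stratum C: N_h·S_h = 1550·0.5 = 775.00
Σ N_h S_h = 2365.00
n for stratum A = 409·330.00/2365.00 = 57.070 → 57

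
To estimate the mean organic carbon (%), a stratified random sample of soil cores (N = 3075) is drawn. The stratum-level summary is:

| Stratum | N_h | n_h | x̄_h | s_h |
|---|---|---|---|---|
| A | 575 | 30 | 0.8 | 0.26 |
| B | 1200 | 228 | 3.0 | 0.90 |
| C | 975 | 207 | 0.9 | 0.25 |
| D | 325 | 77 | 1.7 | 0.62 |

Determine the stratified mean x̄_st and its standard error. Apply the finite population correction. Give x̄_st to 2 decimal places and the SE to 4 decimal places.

x̄_st = Σ W_h x̄_h = (575·0.8 + 1200·3.0 + 975·0.9 + 325·1.7)/3075 = 1.78537
V̂(x̄_st) = Σ W_h² (1 − n_h/N_h) s_h²/n_h, with W_h = N_h/N and N = 3075:
  stratum A: (575/3075)²·(1 − 30/575)·0.26²/30 = 7.46792e-05
  stratum B: (1200/3075)²·(1 − 228/1200)·0.90²/228 = 0.000438235
  stratum C: (975/3075)²·(1 − 207/975)·0.25²/207 = 2.39103e-05
  stratum D: (325/3075)²·(1 − 77/325)·0.62²/77 = 4.25537e-05
V̂(x̄_st) = 0.000579379
SE(x̄_st) = √0.000579379 = 0.0240703

x̄_st ≈ 1.79, SE ≈ 0.0241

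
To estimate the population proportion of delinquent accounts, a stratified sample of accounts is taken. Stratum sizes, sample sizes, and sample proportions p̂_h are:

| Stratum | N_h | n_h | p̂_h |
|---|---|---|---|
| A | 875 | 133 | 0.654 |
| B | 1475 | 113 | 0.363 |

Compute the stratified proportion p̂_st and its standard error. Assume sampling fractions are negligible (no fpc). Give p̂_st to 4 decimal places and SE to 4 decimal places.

p̂_st ≈ 0.4714, SE ≈ 0.0324

N = 2350; stratum weights W_h = N_h/N.
p̂_st = Σ W_h p̂_h = (875·0.654 + 1475·0.363)/2350 = 0.47135
V̂(p̂_st) = Σ W_h² p̂_h(1−p̂_h)/(n_h−1):
  stratum A: (875/2350)²·0.654·0.346/132 = 0.000237662
  stratum B: (1475/2350)²·0.363·0.637/112 = 0.000813348
V̂(p̂_st) = 0.00105101; SE = √V̂ = 0.0324193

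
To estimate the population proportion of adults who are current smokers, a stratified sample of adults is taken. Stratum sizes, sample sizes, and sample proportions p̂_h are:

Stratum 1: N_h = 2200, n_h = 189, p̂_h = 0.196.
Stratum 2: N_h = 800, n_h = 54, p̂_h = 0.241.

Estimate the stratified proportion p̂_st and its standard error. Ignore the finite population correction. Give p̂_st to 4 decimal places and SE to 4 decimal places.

p̂_st ≈ 0.2080, SE ≈ 0.0264

N = 3000; stratum weights W_h = N_h/N.
p̂_st = Σ W_h p̂_h = (2200·0.196 + 800·0.241)/3000 = 0.20800
V̂(p̂_st) = Σ W_h² p̂_h(1−p̂_h)/(n_h−1):
  stratum 1: (2200/3000)²·0.196·0.804/188 = 0.000450772
  stratum 2: (800/3000)²·0.241·0.759/53 = 0.000245426
V̂(p̂_st) = 0.000696198; SE = √V̂ = 0.0263856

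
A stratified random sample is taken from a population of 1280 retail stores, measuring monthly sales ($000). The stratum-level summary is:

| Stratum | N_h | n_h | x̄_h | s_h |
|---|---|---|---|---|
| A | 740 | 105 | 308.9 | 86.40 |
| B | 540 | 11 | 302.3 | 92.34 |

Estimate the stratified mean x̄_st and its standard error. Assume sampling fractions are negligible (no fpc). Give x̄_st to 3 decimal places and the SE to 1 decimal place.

x̄_st = Σ W_h x̄_h = (740·308.9 + 540·302.3)/1280 = 306.11563
V̂(x̄_st) = Σ W_h² s_h²/n_h, with W_h = N_h/N and N = 1280:
  stratum A: (740/1280)²·86.40²/105 = 23.7619
  stratum B: (540/1280)²·92.34²/11 = 137.96
V̂(x̄_st) = 161.722
SE(x̄_st) = √161.722 = 12.717

x̄_st ≈ 306.116, SE ≈ 12.7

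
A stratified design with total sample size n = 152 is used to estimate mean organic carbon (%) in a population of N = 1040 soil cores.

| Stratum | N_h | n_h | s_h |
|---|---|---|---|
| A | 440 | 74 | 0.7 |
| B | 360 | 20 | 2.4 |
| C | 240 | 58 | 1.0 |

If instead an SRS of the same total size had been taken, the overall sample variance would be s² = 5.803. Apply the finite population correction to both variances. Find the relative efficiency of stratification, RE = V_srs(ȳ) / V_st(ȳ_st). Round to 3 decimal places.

V̂(ȳ_st) = Σ W_h² (1 − n_h/N_h) s_h²/n_h, with W_h = N_h/N and N = 1040:
  stratum A: (440/1040)²·(1 − 74/440)·0.7²/74 = 0.000985897
  stratum B: (360/1040)²·(1 − 20/360)·2.4²/20 = 0.0325917
  stratum C: (240/1040)²·(1 − 58/240)·1.0²/58 = 0.000696286
V_st = 0.0342739
V_srs = (1 − 152/1040)·5.803/152 = 0.0325978
Relative efficiency = V_srs / V_st = 0.0325978/0.0342739 = 0.9511

RE ≈ 0.951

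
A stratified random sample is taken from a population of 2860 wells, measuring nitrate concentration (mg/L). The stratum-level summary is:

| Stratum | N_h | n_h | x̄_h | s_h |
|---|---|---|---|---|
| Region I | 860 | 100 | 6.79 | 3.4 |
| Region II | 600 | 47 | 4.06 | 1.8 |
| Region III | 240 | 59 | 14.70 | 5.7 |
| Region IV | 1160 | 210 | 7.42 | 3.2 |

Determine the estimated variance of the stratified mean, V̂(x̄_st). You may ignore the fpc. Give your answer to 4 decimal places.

V̂(x̄_st) ≈ 0.0254

V̂(x̄_st) = Σ W_h² s_h²/n_h, with W_h = N_h/N and N = 2860:
  stratum Region I: (860/2860)²·3.4²/100 = 0.0104526
  stratum Region II: (600/2860)²·1.8²/47 = 0.00303401
  stratum Region III: (240/2860)²·5.7²/59 = 0.00387782
  stratum Region IV: (1160/2860)²·3.2²/210 = 0.00802167
V̂(x̄_st) = 0.0253861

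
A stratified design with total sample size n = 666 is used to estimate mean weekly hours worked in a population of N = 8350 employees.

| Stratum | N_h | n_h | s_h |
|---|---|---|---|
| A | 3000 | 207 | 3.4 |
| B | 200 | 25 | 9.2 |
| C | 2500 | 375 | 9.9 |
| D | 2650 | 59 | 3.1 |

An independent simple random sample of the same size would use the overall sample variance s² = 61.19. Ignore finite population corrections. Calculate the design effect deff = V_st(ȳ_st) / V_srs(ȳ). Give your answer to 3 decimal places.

V̂(ȳ_st) = Σ W_h² s_h²/n_h, with W_h = N_h/N and N = 8350:
  stratum A: (3000/8350)²·3.4²/207 = 0.0072087
  stratum B: (200/8350)²·9.2²/25 = 0.00194233
  stratum C: (2500/8350)²·9.9²/375 = 0.0234286
  stratum D: (2650/8350)²·3.1²/59 = 0.0164055
V_st = 0.0489851
V_srs = s²/n = 61.19/666 = 0.0918769
deff = V_st / V_srs = 0.0489851/0.0918769 = 0.5332

deff ≈ 0.533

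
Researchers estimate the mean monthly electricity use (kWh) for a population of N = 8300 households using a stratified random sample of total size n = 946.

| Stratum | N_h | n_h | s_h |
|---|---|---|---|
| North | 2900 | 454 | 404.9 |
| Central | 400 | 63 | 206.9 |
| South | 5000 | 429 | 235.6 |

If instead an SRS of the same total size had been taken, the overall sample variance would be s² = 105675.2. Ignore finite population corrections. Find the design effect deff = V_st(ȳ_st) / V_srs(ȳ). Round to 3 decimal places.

V̂(ȳ_st) = Σ W_h² s_h²/n_h, with W_h = N_h/N and N = 8300:
  stratum North: (2900/8300)²·404.9²/454 = 44.0838
  stratum Central: (400/8300)²·206.9²/63 = 1.57814
  stratum South: (5000/8300)²·235.6²/429 = 46.9545
V_st = 92.6165
V_srs = s²/n = 105675.2/946 = 111.707
deff = V_st / V_srs = 92.6165/111.707 = 0.8291

deff ≈ 0.829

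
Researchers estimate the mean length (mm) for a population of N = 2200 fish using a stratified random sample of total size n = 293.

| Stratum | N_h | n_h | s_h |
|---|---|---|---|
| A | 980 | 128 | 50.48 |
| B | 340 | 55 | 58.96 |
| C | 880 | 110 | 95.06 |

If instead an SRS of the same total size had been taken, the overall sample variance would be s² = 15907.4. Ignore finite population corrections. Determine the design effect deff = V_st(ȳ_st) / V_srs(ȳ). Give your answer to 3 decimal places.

deff ≈ 0.343

V̂(ȳ_st) = Σ W_h² s_h²/n_h, with W_h = N_h/N and N = 2200:
  stratum A: (980/2200)²·50.48²/128 = 3.95035
  stratum B: (340/2200)²·58.96²/55 = 1.50961
  stratum C: (880/2200)²·95.06²/110 = 13.1439
V_st = 18.6038
V_srs = s²/n = 15907.4/293 = 54.2915
deff = V_st / V_srs = 18.6038/54.2915 = 0.3427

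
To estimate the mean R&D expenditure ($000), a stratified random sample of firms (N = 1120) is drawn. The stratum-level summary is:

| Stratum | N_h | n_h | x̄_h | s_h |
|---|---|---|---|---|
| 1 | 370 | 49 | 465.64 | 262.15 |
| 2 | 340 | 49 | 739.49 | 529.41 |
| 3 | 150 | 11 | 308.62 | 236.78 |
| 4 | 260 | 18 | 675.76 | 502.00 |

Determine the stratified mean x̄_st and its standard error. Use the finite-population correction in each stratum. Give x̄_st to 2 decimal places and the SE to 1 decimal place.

x̄_st = Σ W_h x̄_h = (370·465.64 + 340·739.49 + 150·308.62 + 260·675.76)/1120 = 576.52143
V̂(x̄_st) = Σ W_h² (1 − n_h/N_h) s_h²/n_h, with W_h = N_h/N and N = 1120:
  stratum 1: (370/1120)²·(1 − 49/370)·262.15²/49 = 132.793
  stratum 2: (340/1120)²·(1 − 49/340)·529.41²/49 = 451.153
  stratum 3: (150/1120)²·(1 − 11/150)·236.78²/11 = 84.7164
  stratum 4: (260/1120)²·(1 − 18/260)·502.00²/18 = 702.243
V̂(x̄_st) = 1370.91
SE(x̄_st) = √1370.91 = 37.0257

x̄_st ≈ 576.52, SE ≈ 37.0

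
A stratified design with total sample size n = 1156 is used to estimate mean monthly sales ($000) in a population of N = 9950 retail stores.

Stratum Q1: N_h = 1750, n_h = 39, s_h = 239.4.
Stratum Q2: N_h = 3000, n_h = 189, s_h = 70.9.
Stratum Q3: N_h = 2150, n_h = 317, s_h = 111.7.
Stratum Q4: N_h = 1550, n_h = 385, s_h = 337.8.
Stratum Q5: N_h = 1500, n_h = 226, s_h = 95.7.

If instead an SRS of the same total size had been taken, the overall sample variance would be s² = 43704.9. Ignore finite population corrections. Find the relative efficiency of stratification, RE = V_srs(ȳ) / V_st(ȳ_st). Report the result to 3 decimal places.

V̂(ȳ_st) = Σ W_h² s_h²/n_h, with W_h = N_h/N and N = 9950:
  stratum Q1: (1750/9950)²·239.4²/39 = 45.4583
  stratum Q2: (3000/9950)²·70.9²/189 = 2.41784
  stratum Q3: (2150/9950)²·111.7²/317 = 1.83771
  stratum Q4: (1550/9950)²·337.8²/385 = 7.19243
  stratum Q5: (1500/9950)²·95.7²/226 = 0.920983
V_st = 57.8273
V_srs = s²/n = 43704.9/1156 = 37.807
Relative efficiency = V_srs / V_st = 37.807/57.8273 = 0.6538

RE ≈ 0.654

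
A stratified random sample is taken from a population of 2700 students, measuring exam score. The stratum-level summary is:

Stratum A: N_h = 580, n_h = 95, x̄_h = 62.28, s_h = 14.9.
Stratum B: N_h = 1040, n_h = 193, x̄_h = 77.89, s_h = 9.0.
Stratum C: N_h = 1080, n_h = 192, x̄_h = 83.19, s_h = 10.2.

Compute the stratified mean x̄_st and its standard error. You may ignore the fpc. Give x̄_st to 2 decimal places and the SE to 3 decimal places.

x̄_st = Σ W_h x̄_h = (580·62.28 + 1040·77.89 + 1080·83.19)/2700 = 76.65674
V̂(x̄_st) = Σ W_h² s_h²/n_h, with W_h = N_h/N and N = 2700:
  stratum A: (580/2700)²·14.9²/95 = 0.107839
  stratum B: (1040/2700)²·9.0²/193 = 0.0622683
  stratum C: (1080/2700)²·10.2²/192 = 0.0867
V̂(x̄_st) = 0.256808
SE(x̄_st) = √0.256808 = 0.506762

x̄_st ≈ 76.66, SE ≈ 0.507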